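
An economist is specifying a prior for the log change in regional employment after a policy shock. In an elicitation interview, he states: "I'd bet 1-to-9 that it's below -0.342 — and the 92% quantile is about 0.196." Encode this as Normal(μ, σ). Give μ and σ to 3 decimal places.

μ = -0.085, σ = 0.200

The p-quantile of Normal(μ,σ) is μ + z_p·σ, with z_{0.1} = -1.282 and z_{0.92} = 1.405.
Eliminate σ: μ = (z₂·x₁ − z₁·x₂)/(z₂ − z₁) = (1.405·-0.342 − (-1.282)·0.196)/2.687 = -0.085.
Then σ = (x₂ − x₁)/(z₂ − z₁) = (0.196 − -0.342)/2.687 = 0.200.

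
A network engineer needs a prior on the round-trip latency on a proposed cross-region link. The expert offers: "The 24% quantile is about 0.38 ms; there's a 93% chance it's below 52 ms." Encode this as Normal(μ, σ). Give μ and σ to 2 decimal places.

For Normal(μ,σ), the p-quantile is μ + z_p·σ. Here z_{0.24} = -0.7063, z_{0.93} = 1.476.
So 0.38 = μ − 0.7063σ and 52 = μ + 1.476σ.
Subtracting: σ = (52 − 0.38)/(1.476 − (-0.7063)) = 23.66.
Then μ = 0.38 − (-0.7063)·23.66 = 17.09.

μ = 17.09, σ = 23.66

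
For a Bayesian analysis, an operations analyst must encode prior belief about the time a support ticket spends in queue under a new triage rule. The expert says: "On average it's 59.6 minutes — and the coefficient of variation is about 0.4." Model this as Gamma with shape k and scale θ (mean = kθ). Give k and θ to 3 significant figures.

k ≈ 6.25, θ ≈ 9.54

For Gamma(k, scale θ): mean = kθ, variance = kθ², so CV = 1/√k.
CV = 0.4, hence k = 1/CV² = 6.25.
Then θ = mean/k = 59.6/6.25 = 9.54.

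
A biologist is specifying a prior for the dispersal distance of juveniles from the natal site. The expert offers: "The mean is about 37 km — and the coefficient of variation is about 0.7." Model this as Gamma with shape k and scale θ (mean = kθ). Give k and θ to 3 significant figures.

For Gamma(k, scale θ): mean = kθ, variance = kθ², so CV = 1/√k.
CV = 0.7, hence k = 1/CV² = 2.04.
Then θ = mean/k = 37/2.04 = 18.1.

k ≈ 2.04, θ ≈ 18.1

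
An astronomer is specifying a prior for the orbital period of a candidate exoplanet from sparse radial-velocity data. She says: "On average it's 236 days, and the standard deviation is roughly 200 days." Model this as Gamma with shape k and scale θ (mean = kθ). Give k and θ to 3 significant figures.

k ≈ 1.39, θ ≈ 169

For Gamma(k, scale θ): mean = kθ, variance = kθ², so CV = 1/√k.
CV = SD/mean = 200/236 = 0.8475, hence k = 1/CV² = 1.39.
Then θ = mean/k = 236/1.39 = 169.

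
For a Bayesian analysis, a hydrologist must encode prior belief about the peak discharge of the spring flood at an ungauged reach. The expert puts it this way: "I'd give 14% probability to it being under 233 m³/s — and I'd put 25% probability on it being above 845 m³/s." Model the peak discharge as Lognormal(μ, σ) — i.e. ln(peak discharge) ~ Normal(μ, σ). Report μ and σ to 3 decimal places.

μ ≈ 6.244, σ ≈ 0.734

If T ~ Lognormal(μ,σ) then ln T ~ Normal(μ,σ), so the p-quantile of ln T is μ + z_p·σ.
ln(233) = 5.451 and ln(845) = 6.739; z_{0.14} = -1.08, z_{0.75} = 0.6745.
σ = (6.739 − 5.451)/(0.6745 − (-1.08)) = 0.734.
μ = 5.451 − (-1.08)·0.734 = 6.244.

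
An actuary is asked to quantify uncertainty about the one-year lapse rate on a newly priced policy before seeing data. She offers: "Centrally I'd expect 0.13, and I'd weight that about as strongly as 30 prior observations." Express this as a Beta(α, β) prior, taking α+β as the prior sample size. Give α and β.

Under the effective-sample-size interpretation, Beta(α, β) has prior mean α/(α+β) and prior sample size α+β.
So α+β = 30 and α/(α+β) = 0.13, giving α = 0.13·30 = 3.9 and β = 30 − 3.9 = 26.1.

α = 3.9, β = 26.1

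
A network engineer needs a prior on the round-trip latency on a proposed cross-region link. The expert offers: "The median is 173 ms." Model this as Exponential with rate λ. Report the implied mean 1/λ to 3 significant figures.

Exponential median = ln 2 / λ, so λ = ln 2 / 173.0 = 0.00401.
Mean = 1/λ = 250 ms.

mean ≈ 250 ms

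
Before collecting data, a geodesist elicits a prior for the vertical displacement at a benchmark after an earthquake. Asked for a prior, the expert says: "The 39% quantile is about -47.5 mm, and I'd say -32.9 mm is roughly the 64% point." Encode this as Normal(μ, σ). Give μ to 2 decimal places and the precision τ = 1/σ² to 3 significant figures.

The p-quantile of Normal(μ,σ) is μ + z_p·σ, with z_{0.39} = -0.2793 and z_{0.64} = 0.3585.
Eliminate σ: μ = (z₂·x₁ − z₁·x₂)/(z₂ − z₁) = (0.3585·-47.5 − (-0.2793)·-32.9)/0.6378 = -41.11.
Then σ = (x₂ − x₁)/(z₂ − z₁) = (-32.9 − -47.5)/0.6378 = 22.89.
Precision τ = 1/σ² = 1/22.89² = 0.00191.

μ = -41.11, τ = 0.00191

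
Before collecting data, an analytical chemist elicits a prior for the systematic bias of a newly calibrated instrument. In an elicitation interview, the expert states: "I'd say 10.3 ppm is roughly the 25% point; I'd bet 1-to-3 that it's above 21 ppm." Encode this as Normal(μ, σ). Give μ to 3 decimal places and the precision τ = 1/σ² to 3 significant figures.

μ = 15.650, τ = 0.0159

The p-quantile of Normal(μ,σ) is μ + z_p·σ, with z_{0.25} = -0.6745 and z_{0.75} = 0.6745.
Eliminate σ: μ = (z₂·x₁ − z₁·x₂)/(z₂ − z₁) = (0.6745·10.3 − (-0.6745)·21)/1.349 = 15.650.
Then σ = (x₂ − x₁)/(z₂ − z₁) = (21 − 10.3)/1.349 = 7.932.
Precision τ = 1/σ² = 1/7.932² = 0.0159.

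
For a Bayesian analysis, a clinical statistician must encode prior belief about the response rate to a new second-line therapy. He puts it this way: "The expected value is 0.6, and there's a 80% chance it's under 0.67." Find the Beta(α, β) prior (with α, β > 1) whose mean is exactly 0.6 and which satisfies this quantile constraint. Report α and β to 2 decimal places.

With mean 0.6 fixed, write α = 0.6s, β = 0.4s where s = α+β.
Need P(θ < 0.67) = 0.8 under Beta(0.6s, 0.4s). Normal approximation: (q−m)/√(m(1−m)/s) ≈ z_{0.8} = 0.842, so s ≈ 0.6·0.4·(0.842)²/(0.67−0.6)² = 34.7.
At s = 34.7: P(θ<0.67) ≈ 0.798. Adjusting to match 0.8 gives s ≈ 35.31.
So α = 0.6·35.31 ≈ 21.18, β = 0.4·35.31 ≈ 14.12.

α ≈ 21.18, β ≈ 14.12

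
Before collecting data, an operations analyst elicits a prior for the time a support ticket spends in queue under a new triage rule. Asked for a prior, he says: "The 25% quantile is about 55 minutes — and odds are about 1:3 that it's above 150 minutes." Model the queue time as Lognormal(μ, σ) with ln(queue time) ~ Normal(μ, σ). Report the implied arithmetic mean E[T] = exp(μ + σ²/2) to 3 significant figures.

If T ~ Lognormal(μ,σ) then ln T ~ Normal(μ,σ), so the p-quantile of ln T is μ + z_p·σ.
ln(55) = 4.007 and ln(150) = 5.011; z_{0.25} = -0.6745, z_{0.75} = 0.6745.
σ = (5.011 − 4.007)/(0.6745 − (-0.6745)) = 0.744.
μ = 4.007 − (-0.6745)·0.744 = 4.509.
E[T] = exp(μ + σ²/2) = exp(4.509 + 0.2766) = 120 minutes.

E[T] ≈ 120 minutes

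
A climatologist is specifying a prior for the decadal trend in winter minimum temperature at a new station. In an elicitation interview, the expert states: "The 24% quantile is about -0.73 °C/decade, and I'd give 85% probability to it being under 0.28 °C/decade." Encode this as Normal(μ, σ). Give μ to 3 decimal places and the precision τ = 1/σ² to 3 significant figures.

For Normal(μ,σ), the p-quantile is μ + z_p·σ. Here z_{0.24} = -0.7063, z_{0.85} = 1.036.
So -0.73 = μ − 0.7063σ and 0.28 = μ + 1.036σ.
Subtracting: σ = (0.28 − -0.73)/(1.036 − (-0.7063)) = 0.580.
Then μ = -0.73 − (-0.7063)·0.580 = -0.321.
Precision τ = 1/σ² = 1/0.5795² = 2.98.

μ = -0.321, τ = 2.98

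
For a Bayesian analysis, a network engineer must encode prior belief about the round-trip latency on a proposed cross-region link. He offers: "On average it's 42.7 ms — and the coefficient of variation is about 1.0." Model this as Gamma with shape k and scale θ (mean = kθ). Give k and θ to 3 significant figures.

For Gamma(k, scale θ): mean = kθ, variance = kθ², so CV = 1/√k.
CV = 1.0, hence k = 1/CV² = 1.
Then θ = mean/k = 42.7/1 = 42.7.

k ≈ 1, θ ≈ 42.7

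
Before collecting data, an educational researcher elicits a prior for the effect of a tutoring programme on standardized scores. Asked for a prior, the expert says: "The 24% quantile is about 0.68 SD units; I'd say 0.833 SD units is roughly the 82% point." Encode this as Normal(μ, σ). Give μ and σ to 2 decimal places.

μ = 0.75, σ = 0.09

For Normal(μ,σ), the p-quantile is μ + z_p·σ. Here z_{0.24} = -0.7063, z_{0.82} = 0.9154.
So 0.68 = μ − 0.7063σ and 0.833 = μ + 0.9154σ.
Subtracting: σ = (0.833 − 0.68)/(0.9154 − (-0.7063)) = 0.09.
Then μ = 0.68 − (-0.7063)·0.09 = 0.75.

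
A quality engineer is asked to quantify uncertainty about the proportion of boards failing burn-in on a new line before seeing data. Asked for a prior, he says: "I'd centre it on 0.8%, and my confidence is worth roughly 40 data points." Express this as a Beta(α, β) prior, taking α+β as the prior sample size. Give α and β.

Under the effective-sample-size interpretation, Beta(α, β) has prior mean α/(α+β) and prior sample size α+β.
So α+β = 40 and α/(α+β) = 0.008, giving α = 0.008·40 = 0.32 and β = 40 − 0.32 = 39.68.

α = 0.32, β = 39.68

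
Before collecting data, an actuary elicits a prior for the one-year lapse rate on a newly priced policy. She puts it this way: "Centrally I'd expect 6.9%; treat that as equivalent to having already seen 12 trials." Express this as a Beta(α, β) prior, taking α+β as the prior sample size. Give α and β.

α = 0.828, β = 11.172

Under the effective-sample-size interpretation, Beta(α, β) has prior mean α/(α+β) and prior sample size α+β.
So α+β = 12 and α/(α+β) = 0.069, giving α = 0.069·12 = 0.828 and β = 12 − 0.828 = 11.172.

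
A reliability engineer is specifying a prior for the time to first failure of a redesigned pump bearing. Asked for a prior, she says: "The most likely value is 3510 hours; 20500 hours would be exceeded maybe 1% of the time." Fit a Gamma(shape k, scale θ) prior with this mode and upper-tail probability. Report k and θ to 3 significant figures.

k ≈ 2.2, θ ≈ 2930

Gamma(k,θ) with k>1 has mode (k−1)θ, so θ = 3510/(k−1).
Need P(X < 20500) = 0.99 with θ tied to k this way. Start at k = 2, θ = 3510: P(X<20500) ≈ 0.980.
Too low — raise k to concentrate. Iterating converges to k ≈ 2.2.
Then θ = 3510/(2.2−1) ≈ 2930.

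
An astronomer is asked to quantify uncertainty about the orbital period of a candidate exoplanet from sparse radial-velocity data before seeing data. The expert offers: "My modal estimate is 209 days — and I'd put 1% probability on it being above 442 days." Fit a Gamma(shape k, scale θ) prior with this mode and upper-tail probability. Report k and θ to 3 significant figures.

k ≈ 9.66, θ ≈ 24.1

Gamma(k,θ) with k>1 has mode (k−1)θ, so θ = 209/(k−1).
Need P(X < 442) = 0.99 with θ tied to k this way. Start at k = 2, θ = 209: P(X<442) ≈ 0.624.
Too low — raise k to concentrate. Iterating converges to k ≈ 9.66.
Then θ = 209/(9.66−1) ≈ 24.1.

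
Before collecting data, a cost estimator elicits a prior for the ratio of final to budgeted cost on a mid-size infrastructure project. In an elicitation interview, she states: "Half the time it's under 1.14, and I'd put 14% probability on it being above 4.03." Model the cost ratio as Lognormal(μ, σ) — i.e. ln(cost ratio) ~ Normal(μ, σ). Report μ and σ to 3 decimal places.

μ ≈ 0.131, σ ≈ 1.169

If T ~ Lognormal(μ,σ) then ln T ~ Normal(μ,σ), so the p-quantile of ln T is μ + z_p·σ.
ln(1.14) = 0.131 and ln(4.03) = 1.394; z_{0.5} = 0, z_{0.86} = 1.08.
σ = (1.394 − 0.131)/(1.08 − (0)) = 1.169.
μ = 0.131 − (0)·1.169 = 0.131.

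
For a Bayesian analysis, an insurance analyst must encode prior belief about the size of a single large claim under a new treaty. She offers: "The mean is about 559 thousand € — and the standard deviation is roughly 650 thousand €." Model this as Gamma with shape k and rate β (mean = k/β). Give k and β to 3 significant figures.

k ≈ 0.74, β ≈ 0.00132

For Gamma(k, rate β): mean = k/β, variance = k/β², so CV = 1/√k.
CV = SD/mean = 650/559 = 1.163, hence k = 1/CV² = 0.74.
Then β = k/mean = 0.74/559 = 0.00132.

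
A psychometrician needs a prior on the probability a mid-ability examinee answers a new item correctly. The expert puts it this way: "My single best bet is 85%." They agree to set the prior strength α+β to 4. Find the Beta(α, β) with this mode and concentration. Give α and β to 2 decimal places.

For α,β > 1 the Beta mode is (α−1)/(α+β−2). With α+β = 4, the mode is (α−1)/2.
Set (α−1)/2 = 0.85 → α = 1 + 0.85·2 = 2.70.
β = 4 − α = 1.30.

α = 2.70, β = 1.30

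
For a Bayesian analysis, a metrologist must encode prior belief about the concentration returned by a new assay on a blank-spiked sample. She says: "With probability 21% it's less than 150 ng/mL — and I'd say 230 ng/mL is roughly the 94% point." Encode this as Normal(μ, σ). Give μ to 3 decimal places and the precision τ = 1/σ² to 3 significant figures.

For Normal(μ,σ), the p-quantile is μ + z_p·σ. Here z_{0.21} = -0.8064, z_{0.94} = 1.555.
So 150 = μ − 0.8064σ and 230 = μ + 1.555σ.
Subtracting: σ = (230 − 150)/(1.555 − (-0.8064)) = 33.881.
Then μ = 150 − (-0.8064)·33.881 = 177.322.
Precision τ = 1/σ² = 1/33.88² = 0.000871.

μ = 177.322, τ = 0.000871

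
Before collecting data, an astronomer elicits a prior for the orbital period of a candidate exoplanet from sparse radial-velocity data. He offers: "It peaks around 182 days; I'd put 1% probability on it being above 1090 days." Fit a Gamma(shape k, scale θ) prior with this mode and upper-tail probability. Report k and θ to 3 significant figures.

Gamma(k,θ) with k>1 has mode (k−1)θ, so θ = 182/(k−1).
Need P(X < 1090) = 0.99 with θ tied to k this way. Start at k = 2, θ = 182: P(X<1090) ≈ 0.982.
Too low — raise k to concentrate. Iterating converges to k ≈ 2.16.
Then θ = 182/(2.16−1) ≈ 157.

k ≈ 2.16, θ ≈ 157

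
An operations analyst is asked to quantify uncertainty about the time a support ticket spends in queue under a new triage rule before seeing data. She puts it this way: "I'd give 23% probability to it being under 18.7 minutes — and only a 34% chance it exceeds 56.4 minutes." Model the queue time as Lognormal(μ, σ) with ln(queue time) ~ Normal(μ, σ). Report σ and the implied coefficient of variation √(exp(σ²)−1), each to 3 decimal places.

σ ≈ 0.959, CV ≈ 1.228

If T ~ Lognormal(μ,σ) then ln T ~ Normal(μ,σ), so the p-quantile of ln T is μ + z_p·σ.
ln(18.7) = 2.929 and ln(56.4) = 4.032; z_{0.23} = -0.7388, z_{0.66} = 0.4125.
σ = (4.032 − 2.929)/(0.4125 − (-0.7388)) = 0.959.
μ = 2.929 − (-0.7388)·0.959 = 3.637.
CV = √(exp(σ²)−1) = √(exp(0.9194)−1) = 1.228.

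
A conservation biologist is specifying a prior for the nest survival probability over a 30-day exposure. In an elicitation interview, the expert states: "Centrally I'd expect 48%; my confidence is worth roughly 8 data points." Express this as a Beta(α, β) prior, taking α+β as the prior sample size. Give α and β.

Under the effective-sample-size interpretation, Beta(α, β) has prior mean α/(α+β) and prior sample size α+β.
So α+β = 8 and α/(α+β) = 0.48, giving α = 0.48·8 = 3.84 and β = 8 − 3.84 = 4.16.

α = 3.84, β = 4.16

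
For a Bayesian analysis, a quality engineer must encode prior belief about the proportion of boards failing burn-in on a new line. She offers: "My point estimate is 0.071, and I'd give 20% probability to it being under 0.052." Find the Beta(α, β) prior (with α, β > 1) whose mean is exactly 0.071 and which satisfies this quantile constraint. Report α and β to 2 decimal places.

α ≈ 9.53, β ≈ 124.72

With mean 0.071 fixed, write α = 0.071s, β = 0.929s where s = α+β.
Need P(θ < 0.052) = 0.2 under Beta(0.071s, 0.929s). Normal approximation: (q−m)/√(m(1−m)/s) ≈ z_{0.2} = -0.842, so s ≈ 0.071·0.929·(-0.842)²/(0.052−0.071)² = 129.4.
At s = 129.4: P(θ<0.052) ≈ 0.205. Adjusting to match 0.2 gives s ≈ 134.26.
So α = 0.071·134.26 ≈ 9.53, β = 0.929·134.26 ≈ 124.72.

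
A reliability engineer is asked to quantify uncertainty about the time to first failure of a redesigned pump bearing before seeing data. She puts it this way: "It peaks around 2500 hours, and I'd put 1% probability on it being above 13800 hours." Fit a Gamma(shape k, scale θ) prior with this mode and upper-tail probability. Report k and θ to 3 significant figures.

Gamma(k,θ) with k>1 has mode (k−1)θ, so θ = 2500/(k−1).
Need P(X < 13800) = 0.99 with θ tied to k this way. Start at k = 2, θ = 2500: P(X<13800) ≈ 0.974.
Too low — raise k to concentrate. Iterating converges to k ≈ 2.3.
Then θ = 2500/(2.3−1) ≈ 1920.

k ≈ 2.3, θ ≈ 1920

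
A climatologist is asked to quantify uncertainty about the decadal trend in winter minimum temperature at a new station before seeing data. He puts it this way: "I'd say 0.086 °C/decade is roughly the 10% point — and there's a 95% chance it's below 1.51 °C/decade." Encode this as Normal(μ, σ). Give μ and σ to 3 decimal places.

For Normal(μ,σ), the p-quantile is μ + z_p·σ. Here z_{0.1} = -1.282, z_{0.95} = 1.645.
So 0.086 = μ − 1.282σ and 1.51 = μ + 1.645σ.
Subtracting: σ = (1.51 − 0.086)/(1.645 − (-1.282)) = 0.487.
Then μ = 0.086 − (-1.282)·0.487 = 0.710.

μ = 0.710, σ = 0.487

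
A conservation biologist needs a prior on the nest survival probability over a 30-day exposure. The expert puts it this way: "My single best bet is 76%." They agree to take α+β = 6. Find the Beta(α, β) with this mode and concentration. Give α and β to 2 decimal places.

α = 4.04, β = 1.96

For α,β > 1 the Beta mode is (α−1)/(α+β−2). With α+β = 6, the mode is (α−1)/4.
Set (α−1)/4 = 0.76 → α = 1 + 0.76·4 = 4.04.
β = 6 − α = 1.96.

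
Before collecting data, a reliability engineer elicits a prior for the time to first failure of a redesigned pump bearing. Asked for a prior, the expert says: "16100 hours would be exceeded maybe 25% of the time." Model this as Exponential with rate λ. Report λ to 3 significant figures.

λ ≈ 8.61e-05

P(T > 16100.0) = e^(−λ·16100.0) = 0.25, so λ = −ln(0.25)/16100.0 = 8.61e-05.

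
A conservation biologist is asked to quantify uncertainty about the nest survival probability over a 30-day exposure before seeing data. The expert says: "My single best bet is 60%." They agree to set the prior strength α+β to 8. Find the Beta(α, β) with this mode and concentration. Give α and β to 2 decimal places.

α = 4.60, β = 3.40

For α,β > 1 the Beta mode is (α−1)/(α+β−2). With α+β = 8, the mode is (α−1)/6.
Set (α−1)/6 = 0.6 → α = 1 + 0.6·6 = 4.60.
β = 8 − α = 3.40.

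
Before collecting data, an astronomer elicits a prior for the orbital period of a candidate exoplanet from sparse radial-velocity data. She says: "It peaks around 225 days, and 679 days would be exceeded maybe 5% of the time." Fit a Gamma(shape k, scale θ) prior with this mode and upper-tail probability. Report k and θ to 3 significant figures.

k ≈ 3.17, θ ≈ 104

Gamma(k,θ) with k>1 has mode (k−1)θ, so θ = 225/(k−1).
Need P(X < 679) = 0.95 with θ tied to k this way. Start at k = 2, θ = 225: P(X<679) ≈ 0.803.
Too low — raise k to concentrate. Iterating converges to k ≈ 3.17.
Then θ = 225/(3.17−1) ≈ 104.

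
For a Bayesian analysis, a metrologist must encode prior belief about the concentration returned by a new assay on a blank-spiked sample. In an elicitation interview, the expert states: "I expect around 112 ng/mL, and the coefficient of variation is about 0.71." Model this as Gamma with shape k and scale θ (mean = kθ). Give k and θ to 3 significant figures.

k ≈ 1.98, θ ≈ 56.5

For Gamma(k, scale θ): mean = kθ, variance = kθ², so CV = 1/√k.
CV = 0.71, hence k = 1/CV² = 1.98.
Then θ = mean/k = 112/1.98 = 56.5.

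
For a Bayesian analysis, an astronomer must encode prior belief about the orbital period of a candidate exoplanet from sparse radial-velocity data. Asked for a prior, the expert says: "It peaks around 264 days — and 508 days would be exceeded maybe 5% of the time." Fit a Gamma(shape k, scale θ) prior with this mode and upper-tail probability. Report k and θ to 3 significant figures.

k ≈ 7.48, θ ≈ 40.7

Gamma(k,θ) with k>1 has mode (k−1)θ, so θ = 264/(k−1).
Need P(X < 508) = 0.95 with θ tied to k this way. Start at k = 2, θ = 264: P(X<508) ≈ 0.573.
Too low — raise k to concentrate. Iterating converges to k ≈ 7.48.
Then θ = 264/(7.48−1) ≈ 40.7.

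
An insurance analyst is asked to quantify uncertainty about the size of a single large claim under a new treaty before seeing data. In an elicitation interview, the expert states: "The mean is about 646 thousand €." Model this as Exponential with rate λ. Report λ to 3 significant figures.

λ ≈ 0.00155

Exponential mean = 1/λ, so λ = 1/646.0 = 0.00155.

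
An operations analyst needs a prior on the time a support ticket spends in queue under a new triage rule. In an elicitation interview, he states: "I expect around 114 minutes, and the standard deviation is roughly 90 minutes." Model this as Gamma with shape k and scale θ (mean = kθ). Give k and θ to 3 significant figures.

For Gamma(k, scale θ): mean = kθ, variance = kθ², so CV = 1/√k.
CV = SD/mean = 90/114 = 0.7895, hence k = 1/CV² = 1.6.
Then θ = mean/k = 114/1.6 = 71.1.

k ≈ 1.6, θ ≈ 71.1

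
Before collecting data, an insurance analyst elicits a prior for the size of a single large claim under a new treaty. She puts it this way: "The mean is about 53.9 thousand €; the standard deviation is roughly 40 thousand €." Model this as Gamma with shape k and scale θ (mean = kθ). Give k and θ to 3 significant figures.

k ≈ 1.82, θ ≈ 29.7

For Gamma(k, scale θ): mean = kθ, variance = kθ², so CV = 1/√k.
CV = SD/mean = 40/53.9 = 0.7421, hence k = 1/CV² = 1.82.
Then θ = mean/k = 53.9/1.82 = 29.7.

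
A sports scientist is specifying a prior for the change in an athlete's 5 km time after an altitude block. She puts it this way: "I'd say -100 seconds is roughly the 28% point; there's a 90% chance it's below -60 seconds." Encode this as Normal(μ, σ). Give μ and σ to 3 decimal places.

For Normal(μ,σ), the p-quantile is μ + z_p·σ. Here z_{0.28} = -0.5828, z_{0.9} = 1.282.
So -100 = μ − 0.5828σ and -60 = μ + 1.282σ.
Subtracting: σ = (-60 − -100)/(1.282 − (-0.5828)) = 21.455.
Then μ = -100 − (-0.5828)·21.455 = -87.495.

μ = -87.495, σ = 21.455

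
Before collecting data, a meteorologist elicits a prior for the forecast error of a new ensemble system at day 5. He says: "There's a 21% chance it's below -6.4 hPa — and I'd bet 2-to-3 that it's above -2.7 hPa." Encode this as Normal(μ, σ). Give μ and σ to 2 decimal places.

μ = -3.58, σ = 3.49

For Normal(μ,σ), the p-quantile is μ + z_p·σ. Here z_{0.21} = -0.8064, z_{0.6} = 0.2533.
So -6.4 = μ − 0.8064σ and -2.7 = μ + 0.2533σ.
Subtracting: σ = (-2.7 − -6.4)/(0.2533 − (-0.8064)) = 3.49.
Then μ = -6.4 − (-0.8064)·3.49 = -3.58.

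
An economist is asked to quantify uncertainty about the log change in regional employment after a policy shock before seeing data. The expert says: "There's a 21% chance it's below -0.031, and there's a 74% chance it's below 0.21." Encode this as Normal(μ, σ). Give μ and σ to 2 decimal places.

μ = 0.10, σ = 0.17

The p-quantile of Normal(μ,σ) is μ + z_p·σ, with z_{0.21} = -0.8064 and z_{0.74} = 0.6433.
Eliminate σ: μ = (z₂·x₁ − z₁·x₂)/(z₂ − z₁) = (0.6433·-0.031 − (-0.8064)·0.21)/1.45 = 0.10.
Then σ = (x₂ − x₁)/(z₂ − z₁) = (0.21 − -0.031)/1.45 = 0.17.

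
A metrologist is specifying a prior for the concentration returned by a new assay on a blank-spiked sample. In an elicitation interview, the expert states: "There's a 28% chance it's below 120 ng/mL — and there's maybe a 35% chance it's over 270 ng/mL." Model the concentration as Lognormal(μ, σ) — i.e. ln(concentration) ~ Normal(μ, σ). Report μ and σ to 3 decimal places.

μ ≈ 5.276, σ ≈ 0.838

If T ~ Lognormal(μ,σ) then ln T ~ Normal(μ,σ), so the p-quantile of ln T is μ + z_p·σ.
ln(120) = 4.787 and ln(270) = 5.598; z_{0.28} = -0.5828, z_{0.65} = 0.3853.
σ = (5.598 − 4.787)/(0.3853 − (-0.5828)) = 0.838.
μ = 4.787 − (-0.5828)·0.838 = 5.276.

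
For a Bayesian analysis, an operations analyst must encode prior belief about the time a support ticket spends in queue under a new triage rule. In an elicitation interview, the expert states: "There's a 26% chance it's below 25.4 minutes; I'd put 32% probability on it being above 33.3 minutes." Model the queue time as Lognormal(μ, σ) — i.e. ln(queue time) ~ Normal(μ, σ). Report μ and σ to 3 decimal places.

If T ~ Lognormal(μ,σ) then ln T ~ Normal(μ,σ), so the p-quantile of ln T is μ + z_p·σ.
ln(25.4) = 3.235 and ln(33.3) = 3.506; z_{0.26} = -0.6433, z_{0.68} = 0.4677.
σ = (3.506 − 3.235)/(0.4677 − (-0.6433)) = 0.244.
μ = 3.235 − (-0.6433)·0.244 = 3.392.

μ ≈ 3.392, σ ≈ 0.244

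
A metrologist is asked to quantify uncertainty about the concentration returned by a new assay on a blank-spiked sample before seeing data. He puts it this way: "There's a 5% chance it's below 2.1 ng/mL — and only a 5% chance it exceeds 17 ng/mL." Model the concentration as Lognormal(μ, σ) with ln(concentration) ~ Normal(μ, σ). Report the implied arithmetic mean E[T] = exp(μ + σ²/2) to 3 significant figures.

If T ~ Lognormal(μ,σ) then ln T ~ Normal(μ,σ), so the p-quantile of ln T is μ + z_p·σ.
ln(2.1) = 0.7419 and ln(17) = 2.833; z_{0.05} = -1.645, z_{0.95} = 1.645.
σ = (2.833 − 0.7419)/(1.645 − (-1.645)) = 0.636.
μ = 0.7419 − (-1.645)·0.636 = 1.788.
E[T] = exp(μ + σ²/2) = exp(1.788 + 0.2021) = 7.31 ng/mL.

E[T] ≈ 7.31 ng/mL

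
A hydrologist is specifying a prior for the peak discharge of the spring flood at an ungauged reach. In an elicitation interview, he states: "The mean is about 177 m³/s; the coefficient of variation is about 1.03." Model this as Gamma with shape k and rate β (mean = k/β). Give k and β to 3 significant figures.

k ≈ 0.943, β ≈ 0.00533

For Gamma(k, rate β): mean = k/β, variance = k/β², so CV = 1/√k.
CV = 1.03, hence k = 1/CV² = 0.943.
Then β = k/mean = 0.943/177 = 0.00533.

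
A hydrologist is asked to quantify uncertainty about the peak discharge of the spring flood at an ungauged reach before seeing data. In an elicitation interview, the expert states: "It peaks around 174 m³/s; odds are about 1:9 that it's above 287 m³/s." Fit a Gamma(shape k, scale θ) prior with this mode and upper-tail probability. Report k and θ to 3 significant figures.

k ≈ 8.53, θ ≈ 23.1

Gamma(k,θ) with k>1 has mode (k−1)θ, so θ = 174/(k−1).
Need P(X < 287) = 0.9 with θ tied to k this way. Start at k = 2, θ = 174: P(X<287) ≈ 0.491.
Too low — raise k to concentrate. Iterating converges to k ≈ 8.53.
Then θ = 174/(8.53−1) ≈ 23.1.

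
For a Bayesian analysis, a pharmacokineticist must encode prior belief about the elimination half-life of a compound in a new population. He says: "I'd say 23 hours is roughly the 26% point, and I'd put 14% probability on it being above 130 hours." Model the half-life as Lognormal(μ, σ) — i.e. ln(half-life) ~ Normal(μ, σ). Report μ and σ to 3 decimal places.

If T ~ Lognormal(μ,σ) then ln T ~ Normal(μ,σ), so the p-quantile of ln T is μ + z_p·σ.
ln(23) = 3.135 and ln(130) = 4.868; z_{0.26} = -0.6433, z_{0.86} = 1.08.
σ = (4.868 − 3.135)/(1.08 − (-0.6433)) = 1.005.
μ = 3.135 − (-0.6433)·1.005 = 3.782.

μ ≈ 3.782, σ ≈ 1.005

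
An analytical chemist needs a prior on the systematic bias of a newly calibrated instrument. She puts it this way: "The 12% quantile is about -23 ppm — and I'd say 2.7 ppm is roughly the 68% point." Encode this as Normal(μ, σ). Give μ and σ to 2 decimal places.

μ = -4.62, σ = 15.65

The p-quantile of Normal(μ,σ) is μ + z_p·σ, with z_{0.12} = -1.175 and z_{0.68} = 0.4677.
Eliminate σ: μ = (z₂·x₁ − z₁·x₂)/(z₂ − z₁) = (0.4677·-23 − (-1.175)·2.7)/1.643 = -4.62.
Then σ = (x₂ − x₁)/(z₂ − z₁) = (2.7 − -23)/1.643 = 15.65.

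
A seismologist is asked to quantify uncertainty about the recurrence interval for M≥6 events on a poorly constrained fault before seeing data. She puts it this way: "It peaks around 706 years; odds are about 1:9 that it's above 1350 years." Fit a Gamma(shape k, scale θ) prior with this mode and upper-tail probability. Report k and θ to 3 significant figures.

k ≈ 5.55, θ ≈ 155

Gamma(k,θ) with k>1 has mode (k−1)θ, so θ = 706/(k−1).
Need P(X < 1350) = 0.9 with θ tied to k this way. Start at k = 2, θ = 706: P(X<1350) ≈ 0.570.
Too low — raise k to concentrate. Iterating converges to k ≈ 5.55.
Then θ = 706/(5.55−1) ≈ 155.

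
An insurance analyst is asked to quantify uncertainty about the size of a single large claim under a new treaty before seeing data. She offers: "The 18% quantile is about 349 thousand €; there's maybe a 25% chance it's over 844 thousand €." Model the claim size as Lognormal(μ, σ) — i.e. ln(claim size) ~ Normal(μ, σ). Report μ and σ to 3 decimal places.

If T ~ Lognormal(μ,σ) then ln T ~ Normal(μ,σ), so the p-quantile of ln T is μ + z_p·σ.
ln(349) = 5.855 and ln(844) = 6.738; z_{0.18} = -0.9154, z_{0.75} = 0.6745.
σ = (6.738 − 5.855)/(0.6745 − (-0.9154)) = 0.555.
μ = 5.855 − (-0.9154)·0.555 = 6.364.

μ ≈ 6.364, σ ≈ 0.555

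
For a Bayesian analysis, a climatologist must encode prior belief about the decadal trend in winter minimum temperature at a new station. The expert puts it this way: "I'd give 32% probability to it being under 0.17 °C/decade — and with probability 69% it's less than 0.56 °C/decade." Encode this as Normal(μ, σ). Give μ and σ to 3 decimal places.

For Normal(μ,σ), the p-quantile is μ + z_p·σ. Here z_{0.32} = -0.4677, z_{0.69} = 0.4959.
So 0.17 = μ − 0.4677σ and 0.56 = μ + 0.4959σ.
Subtracting: σ = (0.56 − 0.17)/(0.4959 − (-0.4677)) = 0.405.
Then μ = 0.17 − (-0.4677)·0.405 = 0.359.

μ = 0.359, σ = 0.405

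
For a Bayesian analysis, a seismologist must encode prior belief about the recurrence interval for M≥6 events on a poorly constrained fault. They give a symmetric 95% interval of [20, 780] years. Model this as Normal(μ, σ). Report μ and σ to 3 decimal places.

μ = 400.000, σ = 193.881

A symmetric 95% interval runs μ ± z·σ with z = 1.96.
Half-width = 380, so σ = 380/1.96 = 193.881.
μ is the interval midpoint, 400.000.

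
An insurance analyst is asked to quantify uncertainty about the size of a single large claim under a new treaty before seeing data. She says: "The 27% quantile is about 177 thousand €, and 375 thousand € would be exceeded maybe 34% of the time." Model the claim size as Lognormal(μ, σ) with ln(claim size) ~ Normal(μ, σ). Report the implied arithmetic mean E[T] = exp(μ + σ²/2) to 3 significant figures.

If T ~ Lognormal(μ,σ) then ln T ~ Normal(μ,σ), so the p-quantile of ln T is μ + z_p·σ.
ln(177) = 5.176 and ln(375) = 5.927; z_{0.27} = -0.6128, z_{0.66} = 0.4125.
σ = (5.927 − 5.176)/(0.4125 − (-0.6128)) = 0.732.
μ = 5.176 − (-0.6128)·0.732 = 5.625.
E[T] = exp(μ + σ²/2) = exp(5.625 + 0.2681) = 362 thousand €.

E[T] ≈ 362 thousand €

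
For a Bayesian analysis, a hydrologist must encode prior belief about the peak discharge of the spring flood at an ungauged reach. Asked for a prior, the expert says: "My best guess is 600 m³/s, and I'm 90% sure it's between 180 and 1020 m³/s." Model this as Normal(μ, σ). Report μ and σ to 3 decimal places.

μ = 600.000, σ = 255.342

A symmetric 90% interval runs μ ± z·σ with z = 1.645.
Half-width = 420, so σ = 420/1.645 = 255.342.
μ is the stated best guess, 600.000.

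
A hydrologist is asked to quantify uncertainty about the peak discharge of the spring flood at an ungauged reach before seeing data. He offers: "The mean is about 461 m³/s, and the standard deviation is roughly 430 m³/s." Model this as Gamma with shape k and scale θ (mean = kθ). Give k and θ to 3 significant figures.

For Gamma(k, scale θ): mean = kθ, variance = kθ², so CV = 1/√k.
CV = SD/mean = 430/461 = 0.9328, hence k = 1/CV² = 1.15.
Then θ = mean/k = 461/1.15 = 401.

k ≈ 1.15, θ ≈ 401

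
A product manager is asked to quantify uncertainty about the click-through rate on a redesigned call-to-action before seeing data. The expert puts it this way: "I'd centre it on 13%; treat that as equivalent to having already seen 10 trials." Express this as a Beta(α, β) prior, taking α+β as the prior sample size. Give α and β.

α = 1.3, β = 8.7

Under the effective-sample-size interpretation, Beta(α, β) has prior mean α/(α+β) and prior sample size α+β.
So α+β = 10 and α/(α+β) = 0.13, giving α = 0.13·10 = 1.3 and β = 10 − 1.3 = 8.7.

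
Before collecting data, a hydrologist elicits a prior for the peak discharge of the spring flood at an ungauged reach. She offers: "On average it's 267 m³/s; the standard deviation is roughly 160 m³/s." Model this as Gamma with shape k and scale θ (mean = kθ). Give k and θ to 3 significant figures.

For Gamma(k, scale θ): mean = kθ, variance = kθ², so CV = 1/√k.
CV = SD/mean = 160/267 = 0.5993, hence k = 1/CV² = 2.78.
Then θ = mean/k = 267/2.78 = 95.9.

k ≈ 2.78, θ ≈ 95.9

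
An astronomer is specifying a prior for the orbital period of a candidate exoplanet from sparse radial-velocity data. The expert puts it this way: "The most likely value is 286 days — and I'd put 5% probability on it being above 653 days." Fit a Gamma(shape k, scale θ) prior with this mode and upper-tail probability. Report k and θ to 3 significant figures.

k ≈ 5.02, θ ≈ 71.1

Gamma(k,θ) with k>1 has mode (k−1)θ, so θ = 286/(k−1).
Need P(X < 653) = 0.95 with θ tied to k this way. Start at k = 2, θ = 286: P(X<653) ≈ 0.665.
Too low — raise k to concentrate. Iterating converges to k ≈ 5.02.
Then θ = 286/(5.02−1) ≈ 71.1.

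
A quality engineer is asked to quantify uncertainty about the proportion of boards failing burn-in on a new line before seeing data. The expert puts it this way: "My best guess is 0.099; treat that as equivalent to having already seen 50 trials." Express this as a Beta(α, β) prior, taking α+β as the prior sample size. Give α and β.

Under the effective-sample-size interpretation, Beta(α, β) has prior mean α/(α+β) and prior sample size α+β.
So α+β = 50 and α/(α+β) = 0.099, giving α = 0.099·50 = 4.95 and β = 50 − 4.95 = 45.05.

α = 4.95, β = 45.05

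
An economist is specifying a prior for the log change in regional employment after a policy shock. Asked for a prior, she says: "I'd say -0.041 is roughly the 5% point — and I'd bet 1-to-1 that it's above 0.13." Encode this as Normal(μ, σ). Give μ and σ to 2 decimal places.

μ = 0.13, σ = 0.10

The p-quantile of Normal(μ,σ) is μ + z_p·σ, with z_{0.05} = -1.645 and z_{0.5} = 0.
Eliminate σ: μ = (z₂·x₁ − z₁·x₂)/(z₂ − z₁) = (0·-0.041 − (-1.645)·0.13)/1.645 = 0.13.
Then σ = (x₂ − x₁)/(z₂ − z₁) = (0.13 − -0.041)/1.645 = 0.10.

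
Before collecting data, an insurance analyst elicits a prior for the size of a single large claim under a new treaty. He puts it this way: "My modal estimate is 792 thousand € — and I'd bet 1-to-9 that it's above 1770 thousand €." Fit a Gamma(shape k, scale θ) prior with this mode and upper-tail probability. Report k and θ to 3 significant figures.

k ≈ 3.97, θ ≈ 266

Gamma(k,θ) with k>1 has mode (k−1)θ, so θ = 792/(k−1).
Need P(X < 1770) = 0.9 with θ tied to k this way. Start at k = 2, θ = 792: P(X<1770) ≈ 0.654.
Too low — raise k to concentrate. Iterating converges to k ≈ 3.97.
Then θ = 792/(3.97−1) ≈ 266.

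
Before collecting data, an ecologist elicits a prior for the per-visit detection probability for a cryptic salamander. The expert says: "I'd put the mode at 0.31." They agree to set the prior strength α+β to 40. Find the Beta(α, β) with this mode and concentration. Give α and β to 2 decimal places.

α = 12.78, β = 27.22

For α,β > 1 the Beta mode is (α−1)/(α+β−2). With α+β = 40, the mode is (α−1)/38.
Set (α−1)/38 = 0.31 → α = 1 + 0.31·38 = 12.78.
β = 40 − α = 27.22.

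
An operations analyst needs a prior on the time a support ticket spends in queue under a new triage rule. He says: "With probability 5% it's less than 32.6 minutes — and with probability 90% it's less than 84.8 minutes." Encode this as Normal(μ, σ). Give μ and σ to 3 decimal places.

μ = 61.940, σ = 17.838

For Normal(μ,σ), the p-quantile is μ + z_p·σ. Here z_{0.05} = -1.645, z_{0.9} = 1.282.
So 32.6 = μ − 1.645σ and 84.8 = μ + 1.282σ.
Subtracting: σ = (84.8 − 32.6)/(1.282 − (-1.645)) = 17.838.
Then μ = 32.6 − (-1.645)·17.838 = 61.940.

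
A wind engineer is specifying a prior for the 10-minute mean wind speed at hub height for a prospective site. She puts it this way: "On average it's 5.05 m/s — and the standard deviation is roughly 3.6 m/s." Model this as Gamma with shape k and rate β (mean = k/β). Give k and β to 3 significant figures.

k ≈ 1.97, β ≈ 0.39

For Gamma(k, rate β): mean = k/β, variance = k/β², so CV = 1/√k.
CV = SD/mean = 3.6/5.05 = 0.7129, hence k = 1/CV² = 1.97.
Then β = k/mean = 1.97/5.05 = 0.39.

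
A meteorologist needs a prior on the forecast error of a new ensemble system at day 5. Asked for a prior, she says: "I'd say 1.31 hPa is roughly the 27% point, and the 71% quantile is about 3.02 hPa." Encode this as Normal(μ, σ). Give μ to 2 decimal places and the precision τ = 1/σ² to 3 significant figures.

μ = 2.21, τ = 0.465

For Normal(μ,σ), the p-quantile is μ + z_p·σ. Here z_{0.27} = -0.6128, z_{0.71} = 0.5534.
So 1.31 = μ − 0.6128σ and 3.02 = μ + 0.5534σ.
Subtracting: σ = (3.02 − 1.31)/(0.5534 − (-0.6128)) = 1.47.
Then μ = 1.31 − (-0.6128)·1.47 = 2.21.
Precision τ = 1/σ² = 1/1.466² = 0.465.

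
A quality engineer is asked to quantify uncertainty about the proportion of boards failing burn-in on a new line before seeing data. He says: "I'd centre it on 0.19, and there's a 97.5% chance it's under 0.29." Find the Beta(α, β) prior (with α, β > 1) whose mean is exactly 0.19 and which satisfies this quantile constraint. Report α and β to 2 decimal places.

With mean 0.19 fixed, write α = 0.19s, β = 0.81s where s = α+β.
Need P(θ < 0.29) = 0.975 under Beta(0.19s, 0.81s). Normal approximation: (q−m)/√(m(1−m)/s) ≈ z_{0.975} = 1.96, so s ≈ 0.19·0.81·(1.96)²/(0.29−0.19)² = 59.1.
At s = 59.1: P(θ<0.29) ≈ 0.966. Adjusting to match 0.975 gives s ≈ 68.77.
So α = 0.19·68.77 ≈ 13.07, β = 0.81·68.77 ≈ 55.70.

α ≈ 13.07, β ≈ 55.70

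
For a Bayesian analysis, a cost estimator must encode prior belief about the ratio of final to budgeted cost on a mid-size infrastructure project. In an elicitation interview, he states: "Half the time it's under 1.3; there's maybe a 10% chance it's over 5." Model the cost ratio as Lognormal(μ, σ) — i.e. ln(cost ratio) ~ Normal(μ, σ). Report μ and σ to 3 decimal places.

μ ≈ 0.262, σ ≈ 1.051

If T ~ Lognormal(μ,σ) then ln T ~ Normal(μ,σ), so the p-quantile of ln T is μ + z_p·σ.
ln(1.3) = 0.2624 and ln(5) = 1.609; z_{0.5} = 0, z_{0.9} = 1.282.
σ = (1.609 − 0.2624)/(1.282 − (0)) = 1.051.
μ = 0.2624 − (0)·1.051 = 0.262.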